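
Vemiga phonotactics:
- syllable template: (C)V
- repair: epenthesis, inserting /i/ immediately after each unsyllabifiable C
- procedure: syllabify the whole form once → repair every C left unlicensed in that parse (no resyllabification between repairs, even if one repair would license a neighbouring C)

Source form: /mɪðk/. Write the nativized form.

mɪðiki

The consonants /ð/, /k/ cannot be parsed into a legal (C)V syllable (no codas are permitted; onsets are limited to one consonant).
Each unlicensed consonant becomes the onset of a new syllable: /ð/ → /ði/, /k/ → /ki/.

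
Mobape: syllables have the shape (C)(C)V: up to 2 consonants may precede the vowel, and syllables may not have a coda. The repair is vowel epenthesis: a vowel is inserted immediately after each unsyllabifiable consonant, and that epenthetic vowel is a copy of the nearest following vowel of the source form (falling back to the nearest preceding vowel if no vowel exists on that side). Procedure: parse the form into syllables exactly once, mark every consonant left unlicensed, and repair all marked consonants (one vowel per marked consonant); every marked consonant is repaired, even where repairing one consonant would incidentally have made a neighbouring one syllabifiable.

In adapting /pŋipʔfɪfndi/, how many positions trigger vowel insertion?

2

The unsyllabifiable consonants are /p/, /f/; each receives one epenthetic vowel.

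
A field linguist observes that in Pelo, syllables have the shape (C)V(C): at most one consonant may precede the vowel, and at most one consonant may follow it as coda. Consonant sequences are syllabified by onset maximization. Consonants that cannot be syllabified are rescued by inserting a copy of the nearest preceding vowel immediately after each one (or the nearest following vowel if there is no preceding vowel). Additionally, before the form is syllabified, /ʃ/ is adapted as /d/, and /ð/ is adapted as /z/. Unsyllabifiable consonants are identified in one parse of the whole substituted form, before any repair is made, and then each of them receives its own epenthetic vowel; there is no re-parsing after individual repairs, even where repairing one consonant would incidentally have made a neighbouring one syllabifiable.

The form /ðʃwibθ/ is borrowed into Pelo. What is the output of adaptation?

Substitution: /ð/ → /z/, /ʃ/ → /d/, giving /zdwibθ/.
Under (C)V(C), the unsyllabifiable consonants are /z/, /d/, /θ/ (at most one coda consonant is licensed; onsets are limited to one consonant).
Each unlicensed consonant becomes the onset of a new syllable: /z/ → /zi/, /d/ → /di/, /θ/ → /θi/.

zidiwibθi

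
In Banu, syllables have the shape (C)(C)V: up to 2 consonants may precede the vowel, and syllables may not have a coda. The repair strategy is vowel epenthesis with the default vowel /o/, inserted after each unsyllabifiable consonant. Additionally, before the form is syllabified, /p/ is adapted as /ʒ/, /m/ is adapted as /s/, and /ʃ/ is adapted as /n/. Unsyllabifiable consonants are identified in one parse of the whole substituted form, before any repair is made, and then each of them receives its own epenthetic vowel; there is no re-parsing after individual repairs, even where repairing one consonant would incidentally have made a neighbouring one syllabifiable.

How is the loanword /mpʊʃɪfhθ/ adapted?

sʒʊnɪfohoθo

Substitution: /m/ → /s/, /p/ → /ʒ/, /ʃ/ → /n/, giving /sʒʊnɪfhθ/.
Under (C)(C)V, the unsyllabifiable consonants are /f/, /h/, /θ/ (no codas are permitted; onsets may contain at most 2 consonants).
Inserting the epenthetic vowel yields /f/ → /fo/, /h/ → /ho/, /θ/ → /θo/.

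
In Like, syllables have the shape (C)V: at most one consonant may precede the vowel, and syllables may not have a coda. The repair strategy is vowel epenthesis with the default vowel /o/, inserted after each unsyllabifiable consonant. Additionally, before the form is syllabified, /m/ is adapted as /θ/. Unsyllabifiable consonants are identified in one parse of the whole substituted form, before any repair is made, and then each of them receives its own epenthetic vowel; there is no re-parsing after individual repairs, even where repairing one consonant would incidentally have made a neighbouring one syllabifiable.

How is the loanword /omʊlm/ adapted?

Substitution: /m/ → /θ/, giving /oθʊlθ/.
The consonants /l/, /θ/ cannot be parsed into a legal (C)V syllable (no codas are permitted; onsets are limited to one consonant).
Inserting the epenthetic vowel yields /l/ → /lo/, /θ/ → /θo/.

oθʊloθo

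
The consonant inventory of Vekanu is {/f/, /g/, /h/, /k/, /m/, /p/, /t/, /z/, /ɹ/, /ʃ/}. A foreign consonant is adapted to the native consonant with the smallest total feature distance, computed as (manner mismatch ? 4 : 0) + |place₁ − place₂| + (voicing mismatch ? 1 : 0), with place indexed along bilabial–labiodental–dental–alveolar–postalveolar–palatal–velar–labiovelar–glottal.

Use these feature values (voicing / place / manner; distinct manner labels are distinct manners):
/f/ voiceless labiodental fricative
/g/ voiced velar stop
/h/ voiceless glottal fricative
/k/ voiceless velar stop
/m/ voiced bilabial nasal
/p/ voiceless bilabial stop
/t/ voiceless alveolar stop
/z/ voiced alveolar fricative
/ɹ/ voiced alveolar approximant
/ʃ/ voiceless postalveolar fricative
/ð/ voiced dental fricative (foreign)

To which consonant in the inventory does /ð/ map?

/z/ is closest: same manner (fricative), place distance 1 (dental→alveolar), same voicing; total 1. Next closest is /f/ at distance 2.

z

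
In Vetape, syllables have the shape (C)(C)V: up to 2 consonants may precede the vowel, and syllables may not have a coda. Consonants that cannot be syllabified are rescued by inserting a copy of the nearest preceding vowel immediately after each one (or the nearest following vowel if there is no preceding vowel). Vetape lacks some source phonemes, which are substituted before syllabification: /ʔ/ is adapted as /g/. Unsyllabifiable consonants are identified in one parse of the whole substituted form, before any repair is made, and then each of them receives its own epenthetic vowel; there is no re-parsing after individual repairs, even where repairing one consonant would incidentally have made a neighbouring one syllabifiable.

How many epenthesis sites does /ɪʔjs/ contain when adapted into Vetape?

After substitution the input is /ɪgjs/.
The unsyllabifiable consonants are /g/, /j/, /s/; each receives one epenthetic vowel.

3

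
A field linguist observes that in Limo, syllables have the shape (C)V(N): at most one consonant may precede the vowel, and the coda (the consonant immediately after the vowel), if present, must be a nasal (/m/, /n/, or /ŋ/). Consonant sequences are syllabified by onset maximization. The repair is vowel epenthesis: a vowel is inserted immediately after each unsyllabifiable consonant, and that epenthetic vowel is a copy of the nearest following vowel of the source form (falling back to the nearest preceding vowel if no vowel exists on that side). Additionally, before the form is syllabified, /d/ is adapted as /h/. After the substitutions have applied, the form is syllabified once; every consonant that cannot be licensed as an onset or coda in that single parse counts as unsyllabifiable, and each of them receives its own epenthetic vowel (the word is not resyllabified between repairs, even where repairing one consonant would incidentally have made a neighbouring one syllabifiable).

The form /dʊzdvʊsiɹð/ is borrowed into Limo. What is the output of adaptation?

hʊzʊhʊvʊsiɹiði

Substitution: /d/ → /h/, giving /hʊzhvʊsiɹð/.
The consonants /z/, /h/, /ɹ/, /ð/ cannot be parsed into a legal (C)V(N) syllable (only a nasal (/m/, /n/, or /ŋ/) is licensed in coda position; onsets are limited to one consonant).
Inserting the epenthetic vowel yields /z/ → /zʊ/, /h/ → /hʊ/, /ɹ/ → /ɹi/, /ð/ → /ði/.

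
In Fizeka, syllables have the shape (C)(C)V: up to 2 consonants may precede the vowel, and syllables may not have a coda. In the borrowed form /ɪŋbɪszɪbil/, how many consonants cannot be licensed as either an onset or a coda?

1

The consonants /l/ cannot be parsed into a legal (C)(C)V syllable (no codas are permitted; onsets may contain at most 2 consonants).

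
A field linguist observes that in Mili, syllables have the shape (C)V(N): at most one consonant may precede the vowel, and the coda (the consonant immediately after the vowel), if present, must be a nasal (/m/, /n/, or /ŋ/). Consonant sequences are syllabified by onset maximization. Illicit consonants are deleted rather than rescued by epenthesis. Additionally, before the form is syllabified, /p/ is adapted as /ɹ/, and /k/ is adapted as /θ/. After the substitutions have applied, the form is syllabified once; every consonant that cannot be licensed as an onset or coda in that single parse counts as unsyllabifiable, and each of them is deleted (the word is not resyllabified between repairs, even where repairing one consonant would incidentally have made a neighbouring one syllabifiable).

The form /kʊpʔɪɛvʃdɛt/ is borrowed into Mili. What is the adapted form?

θʊʔɪɛdɛ

Substitution: /k/ → /θ/, /p/ → /ɹ/, giving /θʊɹʔɪɛvʃdɛt/.
The consonants /ɹ/, /v/, /ʃ/, /t/ cannot be parsed into a legal (C)V(N) syllable (only a nasal (/m/, /n/, or /ŋ/) is licensed in coda position; onsets are limited to one consonant).
Each unlicensed consonant is deleted: /ɹ/, /v/, /ʃ/, /t/.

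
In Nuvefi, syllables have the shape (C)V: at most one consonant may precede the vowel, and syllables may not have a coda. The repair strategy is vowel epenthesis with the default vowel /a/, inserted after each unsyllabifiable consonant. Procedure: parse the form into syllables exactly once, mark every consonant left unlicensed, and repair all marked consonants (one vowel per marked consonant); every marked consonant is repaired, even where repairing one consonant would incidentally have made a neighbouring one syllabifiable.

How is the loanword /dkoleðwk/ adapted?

Under (C)V, the unsyllabifiable consonants are /d/, /ð/, /w/, /k/ (no codas are permitted; onsets are limited to one consonant).
Each unlicensed consonant becomes the onset of a new syllable: /d/ → /da/, /ð/ → /ða/, /w/ → /wa/, /k/ → /ka/.

dakoleðawaka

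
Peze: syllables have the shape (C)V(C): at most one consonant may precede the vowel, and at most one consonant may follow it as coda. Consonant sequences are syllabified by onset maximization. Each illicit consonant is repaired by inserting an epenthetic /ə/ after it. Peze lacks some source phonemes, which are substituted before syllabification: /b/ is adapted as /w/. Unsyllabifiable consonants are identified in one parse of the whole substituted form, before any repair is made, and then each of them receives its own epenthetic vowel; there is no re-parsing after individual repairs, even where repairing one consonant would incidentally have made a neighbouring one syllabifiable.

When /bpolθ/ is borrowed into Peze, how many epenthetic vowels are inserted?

2

After substitution the input is /wpolθ/.
The unsyllabifiable consonants are /w/, /θ/; each receives one epenthetic vowel.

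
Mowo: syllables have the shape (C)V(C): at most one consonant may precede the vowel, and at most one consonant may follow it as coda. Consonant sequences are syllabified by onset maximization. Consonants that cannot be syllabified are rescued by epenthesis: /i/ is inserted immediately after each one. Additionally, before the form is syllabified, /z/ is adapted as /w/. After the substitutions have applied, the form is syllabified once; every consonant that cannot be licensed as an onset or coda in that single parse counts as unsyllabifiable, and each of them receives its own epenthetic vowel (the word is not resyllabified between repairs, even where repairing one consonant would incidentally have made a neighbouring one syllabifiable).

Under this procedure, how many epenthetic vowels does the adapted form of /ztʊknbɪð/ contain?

After substitution the input is /wtʊknbɪð/.
The unsyllabifiable consonants are /w/, /n/; each receives one epenthetic vowel.

2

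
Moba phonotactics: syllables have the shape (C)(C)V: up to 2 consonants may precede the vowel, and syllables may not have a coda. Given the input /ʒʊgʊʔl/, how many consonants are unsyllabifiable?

2

Syllabifying with onset maximization leaves /ʔ/, /l/ stranded (no codas are permitted; onsets may contain at most 2 consonants).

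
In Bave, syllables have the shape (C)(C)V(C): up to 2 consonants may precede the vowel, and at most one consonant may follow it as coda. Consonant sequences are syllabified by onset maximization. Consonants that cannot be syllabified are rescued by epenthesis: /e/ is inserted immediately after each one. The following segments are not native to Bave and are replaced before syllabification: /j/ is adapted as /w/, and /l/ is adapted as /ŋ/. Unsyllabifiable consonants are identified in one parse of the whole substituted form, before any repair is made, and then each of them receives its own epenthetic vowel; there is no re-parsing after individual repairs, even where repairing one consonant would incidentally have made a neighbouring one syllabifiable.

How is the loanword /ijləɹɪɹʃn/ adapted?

Substitution: /j/ → /w/, /l/ → /ŋ/, giving /iwŋəɹɪɹʃn/.
Syllabifying with onset maximization leaves /ʃ/, /n/ stranded (at most one coda consonant is licensed; onsets may contain at most 2 consonants).
Epenthesis after each stranded consonant: /ʃ/ → /ʃe/, /n/ → /ne/.

iwŋəɹɪɹʃene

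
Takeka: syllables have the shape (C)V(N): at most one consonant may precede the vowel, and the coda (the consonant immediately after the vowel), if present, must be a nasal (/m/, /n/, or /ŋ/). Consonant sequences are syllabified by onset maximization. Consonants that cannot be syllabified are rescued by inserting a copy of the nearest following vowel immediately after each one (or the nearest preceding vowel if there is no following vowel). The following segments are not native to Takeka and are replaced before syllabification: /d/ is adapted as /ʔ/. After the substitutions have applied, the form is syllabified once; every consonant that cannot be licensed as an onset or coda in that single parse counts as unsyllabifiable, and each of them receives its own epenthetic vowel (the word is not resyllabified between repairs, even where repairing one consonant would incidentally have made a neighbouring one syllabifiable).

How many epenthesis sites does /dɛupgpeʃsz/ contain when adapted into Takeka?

After substitution the input is /ʔɛupgpeʃsz/.
The unsyllabifiable consonants are /p/, /g/, /ʃ/, /s/, /z/; each receives one epenthetic vowel.

5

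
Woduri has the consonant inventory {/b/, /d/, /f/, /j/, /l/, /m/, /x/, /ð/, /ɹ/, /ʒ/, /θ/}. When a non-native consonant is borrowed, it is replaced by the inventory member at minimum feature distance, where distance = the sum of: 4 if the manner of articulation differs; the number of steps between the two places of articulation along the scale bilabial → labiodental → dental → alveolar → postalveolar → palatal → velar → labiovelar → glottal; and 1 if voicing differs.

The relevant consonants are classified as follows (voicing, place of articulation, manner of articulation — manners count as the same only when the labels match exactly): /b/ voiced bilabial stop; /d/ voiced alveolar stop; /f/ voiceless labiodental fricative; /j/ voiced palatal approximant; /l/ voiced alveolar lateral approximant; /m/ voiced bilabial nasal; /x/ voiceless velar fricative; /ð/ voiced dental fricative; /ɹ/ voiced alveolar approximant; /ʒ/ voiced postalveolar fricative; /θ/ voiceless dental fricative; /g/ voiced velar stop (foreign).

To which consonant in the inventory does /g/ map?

/d/ is closest: same manner (stop), place distance 3 (velar→alveolar), same voicing; total 3. Next closest is /j/ at distance 5.

d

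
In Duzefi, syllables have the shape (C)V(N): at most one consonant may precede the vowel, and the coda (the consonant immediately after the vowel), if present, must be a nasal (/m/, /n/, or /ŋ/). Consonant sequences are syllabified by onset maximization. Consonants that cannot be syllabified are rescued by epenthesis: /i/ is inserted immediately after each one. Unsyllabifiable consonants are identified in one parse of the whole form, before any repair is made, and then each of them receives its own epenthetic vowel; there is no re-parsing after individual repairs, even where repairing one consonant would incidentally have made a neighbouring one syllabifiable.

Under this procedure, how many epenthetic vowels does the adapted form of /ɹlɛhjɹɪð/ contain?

The unsyllabifiable consonants are /ɹ/, /h/, /j/, /ð/; each receives one epenthetic vowel.

4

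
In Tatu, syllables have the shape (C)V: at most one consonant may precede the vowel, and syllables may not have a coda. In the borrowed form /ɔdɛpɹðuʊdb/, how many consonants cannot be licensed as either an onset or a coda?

4

Under (C)V, the unsyllabifiable consonants are /p/, /ɹ/, /d/, /b/ (no codas are permitted; onsets are limited to one consonant).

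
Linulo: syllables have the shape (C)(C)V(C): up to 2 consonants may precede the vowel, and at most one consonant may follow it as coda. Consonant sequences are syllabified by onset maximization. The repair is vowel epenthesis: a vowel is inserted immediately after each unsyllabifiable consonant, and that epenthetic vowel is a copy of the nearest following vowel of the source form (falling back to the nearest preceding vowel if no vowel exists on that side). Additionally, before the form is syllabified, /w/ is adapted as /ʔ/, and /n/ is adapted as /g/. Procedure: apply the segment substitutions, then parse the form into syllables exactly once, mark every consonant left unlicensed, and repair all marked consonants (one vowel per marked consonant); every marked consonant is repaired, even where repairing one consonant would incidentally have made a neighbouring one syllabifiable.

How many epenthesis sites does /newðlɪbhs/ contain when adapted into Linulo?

After substitution the input is /geʔðlɪbhs/.
The unsyllabifiable consonants are /h/, /s/; each receives one epenthetic vowel.

2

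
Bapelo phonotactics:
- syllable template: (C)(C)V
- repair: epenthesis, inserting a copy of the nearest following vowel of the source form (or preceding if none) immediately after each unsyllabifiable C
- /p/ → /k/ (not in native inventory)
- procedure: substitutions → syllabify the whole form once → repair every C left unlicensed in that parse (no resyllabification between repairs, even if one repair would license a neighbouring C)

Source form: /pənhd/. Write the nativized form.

kənəhədə

Substitution: /p/ → /k/, giving /kənhd/.
The consonants /n/, /h/, /d/ cannot be parsed into a legal (C)(C)V syllable (no codas are permitted; onsets may contain at most 2 consonants).
Epenthesis after each stranded consonant: /n/ → /nə/, /h/ → /hə/, /d/ → /də/.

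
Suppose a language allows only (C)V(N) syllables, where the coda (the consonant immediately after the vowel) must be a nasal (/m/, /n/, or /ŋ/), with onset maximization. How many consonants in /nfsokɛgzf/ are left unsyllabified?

Syllabifying with onset maximization leaves /n/, /f/, /g/, /z/, /f/ stranded (only a nasal (/m/, /n/, or /ŋ/) is licensed in coda position; onsets are limited to one consonant).

5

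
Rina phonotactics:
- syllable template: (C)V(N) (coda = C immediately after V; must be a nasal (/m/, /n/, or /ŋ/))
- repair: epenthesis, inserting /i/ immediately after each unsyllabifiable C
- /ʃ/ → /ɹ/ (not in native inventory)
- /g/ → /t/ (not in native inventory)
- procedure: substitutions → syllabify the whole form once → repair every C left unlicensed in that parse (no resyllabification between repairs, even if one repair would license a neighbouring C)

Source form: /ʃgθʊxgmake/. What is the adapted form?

ɹitiθʊxitimake

Substitution: /ʃ/ → /ɹ/, /g/ → /t/, giving /ɹtθʊxtmake/.
The consonants /ɹ/, /t/, /x/, /t/ cannot be parsed into a legal (C)V(N) syllable (only a nasal (/m/, /n/, or /ŋ/) is licensed in coda position; onsets are limited to one consonant).
Inserting the epenthetic vowel yields /ɹ/ → /ɹi/, /t/ → /ti/, /x/ → /xi/, /t/ → /ti/.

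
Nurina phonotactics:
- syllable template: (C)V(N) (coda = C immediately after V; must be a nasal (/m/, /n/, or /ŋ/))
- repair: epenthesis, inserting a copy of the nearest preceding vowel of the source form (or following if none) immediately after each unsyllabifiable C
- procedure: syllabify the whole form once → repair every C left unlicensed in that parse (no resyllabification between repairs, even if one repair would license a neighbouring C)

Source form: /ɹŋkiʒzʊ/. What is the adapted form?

Under (C)V(N), the unsyllabifiable consonants are /ɹ/, /ŋ/, /ʒ/ (only a nasal (/m/, /n/, or /ŋ/) is licensed in coda position; onsets are limited to one consonant).
Each unlicensed consonant becomes the onset of a new syllable: /ɹ/ → /ɹi/, /ŋ/ → /ŋi/, /ʒ/ → /ʒi/.

ɹiŋikiʒizʊ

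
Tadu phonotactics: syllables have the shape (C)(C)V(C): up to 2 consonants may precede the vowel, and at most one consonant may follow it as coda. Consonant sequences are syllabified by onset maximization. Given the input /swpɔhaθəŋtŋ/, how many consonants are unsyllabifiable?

The consonants /s/, /t/, /ŋ/ cannot be parsed into a legal (C)(C)V(C) syllable (at most one coda consonant is licensed; onsets may contain at most 2 consonants).

3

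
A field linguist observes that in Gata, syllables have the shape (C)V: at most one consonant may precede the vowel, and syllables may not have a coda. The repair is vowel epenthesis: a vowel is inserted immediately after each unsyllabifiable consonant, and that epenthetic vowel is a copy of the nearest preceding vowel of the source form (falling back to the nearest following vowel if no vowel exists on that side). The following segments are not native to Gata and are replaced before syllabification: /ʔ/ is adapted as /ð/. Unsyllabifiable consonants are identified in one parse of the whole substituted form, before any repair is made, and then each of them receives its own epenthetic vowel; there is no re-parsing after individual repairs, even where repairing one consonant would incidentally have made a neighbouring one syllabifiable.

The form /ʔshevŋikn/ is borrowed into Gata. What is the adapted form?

Substitution: /ʔ/ → /ð/, giving /ðshevŋikn/.
The consonants /ð/, /s/, /v/, /k/, /n/ cannot be parsed into a legal (C)V syllable (no codas are permitted; onsets are limited to one consonant).
Epenthesis after each stranded consonant: /ð/ → /ðe/, /s/ → /se/, /v/ → /ve/, /k/ → /ki/, /n/ → /ni/.

ðeseheveŋikini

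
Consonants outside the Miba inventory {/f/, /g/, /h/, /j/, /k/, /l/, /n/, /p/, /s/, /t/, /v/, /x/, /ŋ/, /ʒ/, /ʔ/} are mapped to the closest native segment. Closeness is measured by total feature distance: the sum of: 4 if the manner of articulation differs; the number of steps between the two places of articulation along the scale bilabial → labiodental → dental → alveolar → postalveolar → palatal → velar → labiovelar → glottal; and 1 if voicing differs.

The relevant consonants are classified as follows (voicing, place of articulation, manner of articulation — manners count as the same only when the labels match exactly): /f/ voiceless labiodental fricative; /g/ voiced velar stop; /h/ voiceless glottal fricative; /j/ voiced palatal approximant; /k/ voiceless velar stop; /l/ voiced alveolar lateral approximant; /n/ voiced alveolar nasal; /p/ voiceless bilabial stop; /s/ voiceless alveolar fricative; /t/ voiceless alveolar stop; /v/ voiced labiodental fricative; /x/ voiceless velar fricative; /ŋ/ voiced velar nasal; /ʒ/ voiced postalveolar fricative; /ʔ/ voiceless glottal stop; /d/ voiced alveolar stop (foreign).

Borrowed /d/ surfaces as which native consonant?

t

/t/ is closest: same manner (stop), place distance 0 (alveolar→alveolar), voicing differs (+1); total 1. Next closest is /g/ at distance 3.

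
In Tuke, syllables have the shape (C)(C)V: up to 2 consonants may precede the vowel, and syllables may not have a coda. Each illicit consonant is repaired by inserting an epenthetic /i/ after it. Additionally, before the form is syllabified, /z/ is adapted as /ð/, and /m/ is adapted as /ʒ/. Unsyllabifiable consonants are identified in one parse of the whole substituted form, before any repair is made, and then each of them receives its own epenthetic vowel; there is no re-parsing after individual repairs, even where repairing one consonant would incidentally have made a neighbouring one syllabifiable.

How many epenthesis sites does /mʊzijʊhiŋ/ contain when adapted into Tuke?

1

After substitution the input is /ʒʊðijʊhiŋ/.
The unsyllabifiable consonants are /ŋ/; each receives one epenthetic vowel.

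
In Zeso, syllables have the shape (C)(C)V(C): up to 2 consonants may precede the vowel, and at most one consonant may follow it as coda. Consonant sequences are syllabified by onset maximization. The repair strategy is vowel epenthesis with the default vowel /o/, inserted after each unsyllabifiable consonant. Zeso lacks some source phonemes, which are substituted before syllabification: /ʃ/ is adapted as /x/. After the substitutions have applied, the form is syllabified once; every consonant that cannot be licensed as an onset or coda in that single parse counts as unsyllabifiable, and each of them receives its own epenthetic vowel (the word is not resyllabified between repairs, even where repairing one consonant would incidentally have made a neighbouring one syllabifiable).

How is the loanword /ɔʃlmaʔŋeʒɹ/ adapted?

Substitution: /ʃ/ → /x/, giving /ɔxlmaʔŋeʒɹ/.
The consonants /ɹ/ cannot be parsed into a legal (C)(C)V(C) syllable (at most one coda consonant is licensed; onsets may contain at most 2 consonants).
Each unlicensed consonant becomes the onset of a new syllable: /ɹ/ → /ɹo/.

ɔxlmaʔŋeʒɹo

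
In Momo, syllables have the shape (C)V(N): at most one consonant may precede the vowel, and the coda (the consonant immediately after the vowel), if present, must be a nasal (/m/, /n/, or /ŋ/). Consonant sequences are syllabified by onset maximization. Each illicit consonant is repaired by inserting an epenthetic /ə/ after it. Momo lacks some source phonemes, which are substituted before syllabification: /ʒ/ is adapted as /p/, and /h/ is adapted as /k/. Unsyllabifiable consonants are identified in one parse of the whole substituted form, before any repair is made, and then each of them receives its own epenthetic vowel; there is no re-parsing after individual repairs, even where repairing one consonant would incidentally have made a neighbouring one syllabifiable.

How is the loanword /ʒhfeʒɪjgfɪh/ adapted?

Substitution: /ʒ/ → /p/, /h/ → /k/, giving /pkfepɪjgfɪk/.
The consonants /p/, /k/, /j/, /g/, /k/ cannot be parsed into a legal (C)V(N) syllable (only a nasal (/m/, /n/, or /ŋ/) is licensed in coda position; onsets are limited to one consonant).
Epenthesis after each stranded consonant: /p/ → /pə/, /k/ → /kə/, /j/ → /jə/, /g/ → /gə/, /k/ → /kə/.

pəkəfepɪjəgəfɪkə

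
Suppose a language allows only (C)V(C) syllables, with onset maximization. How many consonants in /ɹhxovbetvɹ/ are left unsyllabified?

The consonants /ɹ/, /h/, /v/, /ɹ/ cannot be parsed into a legal (C)V(C) syllable (at most one coda consonant is licensed; onsets are limited to one consonant).

4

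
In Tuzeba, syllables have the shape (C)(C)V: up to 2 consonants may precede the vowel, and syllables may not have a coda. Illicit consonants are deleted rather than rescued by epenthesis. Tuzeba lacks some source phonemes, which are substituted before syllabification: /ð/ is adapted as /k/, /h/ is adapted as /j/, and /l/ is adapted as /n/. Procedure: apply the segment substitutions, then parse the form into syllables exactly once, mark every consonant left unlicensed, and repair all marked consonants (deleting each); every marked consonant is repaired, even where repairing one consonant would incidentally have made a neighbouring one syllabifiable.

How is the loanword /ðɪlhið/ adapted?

Substitution: /ð/ → /k/, /l/ → /n/, /h/ → /j/, giving /kɪnjik/.
The consonants /k/ cannot be parsed into a legal (C)(C)V syllable (no codas are permitted; onsets may contain at most 2 consonants).
Deleting the stranded consonants removes /k/.

kɪnji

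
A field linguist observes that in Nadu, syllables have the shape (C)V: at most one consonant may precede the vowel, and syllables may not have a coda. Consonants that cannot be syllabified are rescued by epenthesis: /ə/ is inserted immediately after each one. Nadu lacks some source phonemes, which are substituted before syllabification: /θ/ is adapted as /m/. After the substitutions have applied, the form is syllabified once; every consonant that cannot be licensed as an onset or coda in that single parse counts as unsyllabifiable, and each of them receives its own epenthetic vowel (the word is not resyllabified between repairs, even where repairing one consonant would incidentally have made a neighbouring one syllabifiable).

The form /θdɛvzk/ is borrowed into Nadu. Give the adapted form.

Substitution: /θ/ → /m/, giving /mdɛvzk/.
Syllabifying with onset maximization leaves /m/, /v/, /z/, /k/ stranded (no codas are permitted; onsets are limited to one consonant).
Inserting the epenthetic vowel yields /m/ → /mə/, /v/ → /və/, /z/ → /zə/, /k/ → /kə/.

mədɛvəzəkə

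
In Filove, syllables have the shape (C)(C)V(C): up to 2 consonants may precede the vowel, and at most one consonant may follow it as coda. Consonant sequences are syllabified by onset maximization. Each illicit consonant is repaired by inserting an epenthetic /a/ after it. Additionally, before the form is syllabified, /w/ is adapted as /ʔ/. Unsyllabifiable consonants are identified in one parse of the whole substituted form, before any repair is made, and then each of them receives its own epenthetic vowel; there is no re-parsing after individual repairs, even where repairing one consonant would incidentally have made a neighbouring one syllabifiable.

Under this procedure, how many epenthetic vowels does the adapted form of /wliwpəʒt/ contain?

1

After substitution the input is /ʔliʔpəʒt/.
The unsyllabifiable consonants are /t/; each receives one epenthetic vowel.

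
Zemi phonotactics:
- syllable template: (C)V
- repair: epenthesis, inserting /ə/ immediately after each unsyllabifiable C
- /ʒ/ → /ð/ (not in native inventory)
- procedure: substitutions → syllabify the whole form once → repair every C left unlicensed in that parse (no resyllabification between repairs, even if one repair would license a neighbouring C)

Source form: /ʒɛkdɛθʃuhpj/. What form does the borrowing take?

Substitution: /ʒ/ → /ð/, giving /ðɛkdɛθʃuhpj/.
Syllabifying with onset maximization leaves /k/, /θ/, /h/, /p/, /j/ stranded (no codas are permitted; onsets are limited to one consonant).
Each unlicensed consonant becomes the onset of a new syllable: /k/ → /kə/, /θ/ → /θə/, /h/ → /hə/, /p/ → /pə/, /j/ → /jə/.

ðɛkədɛθəʃuhəpəjə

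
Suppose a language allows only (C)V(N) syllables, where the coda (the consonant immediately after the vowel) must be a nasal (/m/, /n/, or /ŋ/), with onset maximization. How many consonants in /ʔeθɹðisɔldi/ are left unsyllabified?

3

Syllabifying with onset maximization leaves /θ/, /ɹ/, /l/ stranded (only a nasal (/m/, /n/, or /ŋ/) is licensed in coda position; onsets are limited to one consonant).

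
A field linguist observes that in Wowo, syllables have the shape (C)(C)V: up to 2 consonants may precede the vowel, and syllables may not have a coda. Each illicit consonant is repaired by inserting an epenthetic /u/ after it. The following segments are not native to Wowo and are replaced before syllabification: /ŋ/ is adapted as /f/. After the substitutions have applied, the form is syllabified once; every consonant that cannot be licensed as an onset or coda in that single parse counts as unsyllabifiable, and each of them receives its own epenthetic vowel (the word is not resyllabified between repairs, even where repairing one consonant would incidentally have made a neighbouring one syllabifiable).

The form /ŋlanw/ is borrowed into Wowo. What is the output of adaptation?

flanuwu

Substitution: /ŋ/ → /f/, giving /flanw/.
Under (C)(C)V, the unsyllabifiable consonants are /n/, /w/ (no codas are permitted; onsets may contain at most 2 consonants).
Each unlicensed consonant becomes the onset of a new syllable: /n/ → /nu/, /w/ → /wu/.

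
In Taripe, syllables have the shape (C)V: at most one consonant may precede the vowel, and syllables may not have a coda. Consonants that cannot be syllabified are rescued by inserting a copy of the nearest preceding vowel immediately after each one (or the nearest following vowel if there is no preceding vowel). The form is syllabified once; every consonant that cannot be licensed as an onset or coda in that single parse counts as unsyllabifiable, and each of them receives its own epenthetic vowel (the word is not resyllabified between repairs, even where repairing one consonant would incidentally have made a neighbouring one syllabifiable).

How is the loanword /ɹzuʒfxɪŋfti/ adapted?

ɹuzuʒufuxɪŋɪfɪti

The consonants /ɹ/, /ʒ/, /f/, /ŋ/, /f/ cannot be parsed into a legal (C)V syllable (no codas are permitted; onsets are limited to one consonant).
Epenthesis after each stranded consonant: /ɹ/ → /ɹu/, /ʒ/ → /ʒu/, /f/ → /fu/, /ŋ/ → /ŋɪ/, /f/ → /fɪ/.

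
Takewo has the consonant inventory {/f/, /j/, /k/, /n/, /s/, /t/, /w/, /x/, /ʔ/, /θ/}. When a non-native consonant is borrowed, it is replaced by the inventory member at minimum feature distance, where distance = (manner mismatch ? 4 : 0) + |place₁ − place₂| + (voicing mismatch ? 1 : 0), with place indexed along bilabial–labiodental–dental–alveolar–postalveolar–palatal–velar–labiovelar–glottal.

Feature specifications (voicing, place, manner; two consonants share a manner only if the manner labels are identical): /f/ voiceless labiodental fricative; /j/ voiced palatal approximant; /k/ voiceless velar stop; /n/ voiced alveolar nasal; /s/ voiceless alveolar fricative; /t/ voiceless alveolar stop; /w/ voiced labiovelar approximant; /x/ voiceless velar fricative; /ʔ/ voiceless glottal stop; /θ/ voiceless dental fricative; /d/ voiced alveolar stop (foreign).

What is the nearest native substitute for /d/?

/t/ is closest: same manner (stop), place distance 0 (alveolar→alveolar), voicing differs (+1); total 1. Next closest is /k/ at distance 4.

t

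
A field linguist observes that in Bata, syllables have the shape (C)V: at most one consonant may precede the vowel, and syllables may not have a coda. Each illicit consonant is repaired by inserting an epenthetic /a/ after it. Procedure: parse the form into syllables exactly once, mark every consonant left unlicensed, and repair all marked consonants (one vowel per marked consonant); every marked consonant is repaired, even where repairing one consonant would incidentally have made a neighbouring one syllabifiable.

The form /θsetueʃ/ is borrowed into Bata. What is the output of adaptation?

Under (C)V, the unsyllabifiable consonants are /θ/, /ʃ/ (no codas are permitted; onsets are limited to one consonant).
Inserting the epenthetic vowel yields /θ/ → /θa/, /ʃ/ → /ʃa/.

θasetueʃa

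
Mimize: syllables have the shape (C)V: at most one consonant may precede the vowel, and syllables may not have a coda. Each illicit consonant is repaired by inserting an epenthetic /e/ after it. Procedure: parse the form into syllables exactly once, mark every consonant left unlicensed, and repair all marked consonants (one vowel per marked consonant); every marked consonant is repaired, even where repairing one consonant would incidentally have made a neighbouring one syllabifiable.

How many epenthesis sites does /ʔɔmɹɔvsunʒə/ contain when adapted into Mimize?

3

The unsyllabifiable consonants are /m/, /v/, /n/; each receives one epenthetic vowel.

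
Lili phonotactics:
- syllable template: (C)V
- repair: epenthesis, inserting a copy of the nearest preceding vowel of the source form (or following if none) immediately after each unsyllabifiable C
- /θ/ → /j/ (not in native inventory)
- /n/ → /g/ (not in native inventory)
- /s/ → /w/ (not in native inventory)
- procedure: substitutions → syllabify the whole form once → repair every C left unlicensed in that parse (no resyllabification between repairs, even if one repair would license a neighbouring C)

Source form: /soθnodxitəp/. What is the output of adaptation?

wojogodoxitəpə

Substitution: /s/ → /w/, /θ/ → /j/, /n/ → /g/, giving /wojgodxitəp/.
Under (C)V, the unsyllabifiable consonants are /j/, /d/, /p/ (no codas are permitted; onsets are limited to one consonant).
Inserting the epenthetic vowel yields /j/ → /jo/, /d/ → /do/, /p/ → /pə/.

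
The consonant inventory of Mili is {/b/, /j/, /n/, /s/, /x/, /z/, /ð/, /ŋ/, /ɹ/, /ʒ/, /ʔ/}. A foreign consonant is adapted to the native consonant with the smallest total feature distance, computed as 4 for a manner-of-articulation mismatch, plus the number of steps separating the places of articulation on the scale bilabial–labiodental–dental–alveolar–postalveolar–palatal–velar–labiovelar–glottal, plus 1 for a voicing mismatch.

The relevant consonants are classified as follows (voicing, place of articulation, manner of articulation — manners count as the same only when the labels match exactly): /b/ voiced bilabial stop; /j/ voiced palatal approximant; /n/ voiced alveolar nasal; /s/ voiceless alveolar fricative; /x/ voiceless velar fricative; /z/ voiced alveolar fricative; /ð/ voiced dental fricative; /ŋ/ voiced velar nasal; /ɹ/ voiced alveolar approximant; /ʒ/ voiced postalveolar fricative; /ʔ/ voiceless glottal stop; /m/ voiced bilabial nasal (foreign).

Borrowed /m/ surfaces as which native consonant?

/n/ is closest: same manner (nasal), place distance 3 (bilabial→alveolar), same voicing; total 3. Next closest is /b/ at distance 4.

n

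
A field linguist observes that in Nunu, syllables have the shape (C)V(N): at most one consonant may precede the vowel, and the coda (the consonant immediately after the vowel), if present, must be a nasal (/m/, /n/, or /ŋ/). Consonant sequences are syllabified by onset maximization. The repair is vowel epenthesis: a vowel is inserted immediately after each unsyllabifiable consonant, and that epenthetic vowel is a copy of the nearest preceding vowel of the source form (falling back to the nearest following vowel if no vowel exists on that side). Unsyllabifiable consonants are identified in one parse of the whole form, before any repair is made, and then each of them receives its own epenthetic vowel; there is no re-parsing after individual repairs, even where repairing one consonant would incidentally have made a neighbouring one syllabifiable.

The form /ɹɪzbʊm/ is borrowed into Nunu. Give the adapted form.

Syllabifying with onset maximization leaves /z/ stranded (only a nasal (/m/, /n/, or /ŋ/) is licensed in coda position; onsets are limited to one consonant).
Epenthesis after each stranded consonant: /z/ → /zɪ/.

ɹɪzɪbʊm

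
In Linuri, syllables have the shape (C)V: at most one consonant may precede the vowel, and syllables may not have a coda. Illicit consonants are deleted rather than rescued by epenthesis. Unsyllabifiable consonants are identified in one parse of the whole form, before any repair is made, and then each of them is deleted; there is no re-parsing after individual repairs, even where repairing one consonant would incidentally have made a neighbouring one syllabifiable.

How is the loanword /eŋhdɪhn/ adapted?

edɪ

Syllabifying with onset maximization leaves /ŋ/, /h/, /h/, /n/ stranded (no codas are permitted; onsets are limited to one consonant).
Deletion applies to /ŋ/, /h/, /h/, /n/.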